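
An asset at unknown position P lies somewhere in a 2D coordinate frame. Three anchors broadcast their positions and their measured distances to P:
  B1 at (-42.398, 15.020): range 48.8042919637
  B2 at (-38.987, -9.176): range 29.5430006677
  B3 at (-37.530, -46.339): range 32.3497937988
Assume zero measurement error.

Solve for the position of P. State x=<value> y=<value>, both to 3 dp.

eq1: (x + 42.398)² + (y − 15.020)² = 48.8042919637²
eq2: (x + 38.987)² + (y + 9.176)² = 29.5430006677²
eq3: (x + 37.530)² + (y + 46.339)² = 32.3497937988²
eq2−eq3, eq2−eq1 (x²,y² cancel):
  2.914·x − 74.326·y = 1777.898406
  -6.822·x + 48.392·y = -1090.064367
det = 2.914·48.392 − -74.326·-6.822 = -366.037684
x = (1777.898406·48.392 − -74.326·-1090.064367) / -366.037684 = -13.703331
y = (2.914·-1090.064367 − 1777.898406·-6.822) / -366.037684 = -24.457524

x=-13.703 y=-24.458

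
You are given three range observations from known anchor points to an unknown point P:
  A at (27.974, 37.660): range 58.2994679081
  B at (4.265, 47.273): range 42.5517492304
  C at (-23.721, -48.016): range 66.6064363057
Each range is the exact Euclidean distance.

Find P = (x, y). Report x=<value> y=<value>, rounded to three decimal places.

x=-27.089 y=18.505

eq1: (x − 27.974)² + (y − 37.660)² = 58.2994679081²
eq2: (x − 4.265)² + (y − 47.273)² = 42.5517492304²
eq3: (x + 23.721)² + (y + 48.016)² = 66.6064363057²
eq1−eq2, eq1−eq3 (x²,y² cancel):
  -47.418·x + 19.226·y = 1640.283074
  -103.390·x − 171.352·y = -370.187578
det = -47.418·-171.352 − 19.226·-103.390 = 10112.945276
x = (1640.283074·-171.352 − 19.226·-370.187578) / 10112.945276 = -27.088900
y = (-47.418·-370.187578 − 1640.283074·-103.390) / 10112.945276 = 18.505234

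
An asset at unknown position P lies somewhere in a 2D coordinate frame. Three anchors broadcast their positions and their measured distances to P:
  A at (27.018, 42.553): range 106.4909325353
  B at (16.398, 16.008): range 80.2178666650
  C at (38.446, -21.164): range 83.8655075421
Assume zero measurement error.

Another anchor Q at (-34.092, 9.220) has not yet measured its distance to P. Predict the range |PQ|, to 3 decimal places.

eq1: (x − 27.018)² + (y − 42.553)² = 106.4909325353²
eq2: (x − 16.398)² + (y − 16.008)² = 80.2178666650²
eq3: (x − 38.446)² + (y + 21.164)² = 83.8655075421²
eq2−eq3, eq2−eq1 (x²,y² cancel):
  44.096·x − 74.344·y = 802.342121
  21.240·x + 53.090·y = -2889.832915
det = 44.096·53.090 − -74.344·21.240 = 3920.123200
x = (802.342121·53.090 − -74.344·-2889.832915) / 3920.123200 = -43.938771
y = (44.096·-2889.832915 − 802.342121·21.240) / 3920.123200 = -36.853898
|P − Q| = √((-43.938771 − -34.092)² + (-36.853898 − 9.220)²) = 47.114360

47.114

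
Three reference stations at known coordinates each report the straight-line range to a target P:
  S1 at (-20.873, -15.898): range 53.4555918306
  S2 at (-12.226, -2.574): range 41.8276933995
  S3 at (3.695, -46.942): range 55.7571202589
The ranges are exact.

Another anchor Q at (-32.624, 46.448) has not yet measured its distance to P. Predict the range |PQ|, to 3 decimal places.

eq1: (x + 20.873)² + (y + 15.898)² = 53.4555918306²
eq2: (x + 12.226)² + (y + 2.574)² = 41.8276933995²
eq3: (x − 3.695)² + (y + 46.942)² = 55.7571202589²
eq3−eq1, eq3−eq2 (x²,y² cancel):
  -49.136·x + 62.088·y = -1277.419694
  -31.842·x + 88.736·y = -701.803313
det = -49.136·88.736 − 62.088·-31.842 = -2383.126000
x = (-1277.419694·88.736 − 62.088·-701.803313) / -2383.126000 = 29.280680
y = (-49.136·-701.803313 − -1277.419694·-31.842) / -2383.126000 = 2.598180
|P − Q| = √((29.280680 − -32.624)² + (2.598180 − 46.448)²) = 75.861691

75.862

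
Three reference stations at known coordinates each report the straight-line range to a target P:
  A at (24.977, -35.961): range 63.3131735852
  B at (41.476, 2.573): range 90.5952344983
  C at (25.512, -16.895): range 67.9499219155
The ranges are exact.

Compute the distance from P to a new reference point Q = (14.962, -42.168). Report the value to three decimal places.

53.150

eq1: (x − 24.977)² + (y + 35.961)² = 63.3131735852²
eq2: (x − 41.476)² + (y − 2.573)² = 90.5952344983²
eq3: (x − 25.512)² + (y + 16.895)² = 67.9499219155²
eq2−eq3, eq2−eq1 (x²,y² cancel):
  -31.928·x − 38.936·y = 2799.728889
  -32.998·x − 77.068·y = 4389.103709
det = -31.928·-77.068 − -38.936·-32.998 = 1175.816976
x = (2799.728889·-77.068 − -38.936·4389.103709) / 1175.816976 = -38.165263
y = (-31.928·4389.103709 − 2799.728889·-32.998) / 1175.816976 = -40.609934
|P − Q| = √((-38.165263 − 14.962)² + (-40.609934 − -42.168)²) = 53.150105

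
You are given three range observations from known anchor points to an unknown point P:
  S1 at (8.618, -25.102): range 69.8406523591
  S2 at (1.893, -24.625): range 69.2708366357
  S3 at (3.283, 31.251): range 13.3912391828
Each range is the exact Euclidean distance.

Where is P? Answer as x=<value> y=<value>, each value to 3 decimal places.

eq1: (x − 8.618)² + (y + 25.102)² = 69.8406523591²
eq2: (x − 1.893)² + (y + 24.625)² = 69.2708366357²
eq3: (x − 3.283)² + (y − 31.251)² = 13.3912391828²
eq1−eq2, eq1−eq3 (x²,y² cancel):
  -13.450·x + 0.954·y = -15.138340
  -10.670·x + 112.706·y = 4981.414197
det = -13.450·112.706 − 0.954·-10.670 = -1505.716520
x = (-15.138340·112.706 − 0.954·4981.414197) / -1505.716520 = 4.289287
y = (-13.450·4981.414197 − -15.138340·-10.670) / -1505.716520 = 44.604377

x=4.289 y=44.604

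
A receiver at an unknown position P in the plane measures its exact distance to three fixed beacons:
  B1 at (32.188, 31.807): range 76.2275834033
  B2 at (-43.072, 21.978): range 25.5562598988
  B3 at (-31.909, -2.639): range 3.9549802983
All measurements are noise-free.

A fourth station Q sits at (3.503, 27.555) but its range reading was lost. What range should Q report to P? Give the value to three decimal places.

eq1: (x − 32.188)² + (y − 31.807)² = 76.2275834033²
eq2: (x + 43.072)² + (y − 21.978)² = 25.5562598988²
eq3: (x + 31.909)² + (y + 2.639)² = 3.9549802983²
eq2−eq1, eq2−eq3 (x²,y² cancel):
  150.520·x + 19.658·y = -5447.999127
  22.326·x − 49.234·y = -675.600515
det = 150.520·-49.234 − 19.658·22.326 = -7849.586188
x = (-5447.999127·-49.234 − 19.658·-675.600515) / -7849.586188 = -35.862750
y = (150.520·-675.600515 − -5447.999127·22.326) / -7849.586188 = -2.540343
|P − Q| = √((-35.862750 − 3.503)² + (-2.540343 − 27.555)²) = 49.551911

49.552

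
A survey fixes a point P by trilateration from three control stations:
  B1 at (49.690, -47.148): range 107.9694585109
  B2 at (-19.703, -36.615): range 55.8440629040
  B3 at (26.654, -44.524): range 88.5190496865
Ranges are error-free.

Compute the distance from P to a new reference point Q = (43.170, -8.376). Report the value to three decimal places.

eq1: (x − 49.690)² + (y + 47.148)² = 107.9694585109²
eq2: (x + 19.703)² + (y + 36.615)² = 55.8440629040²
eq3: (x − 26.654)² + (y + 44.524)² = 88.5190496865²
eq3−eq2, eq3−eq1 (x²,y² cancel):
  -92.714·x + 15.818·y = 3753.106938
  46.072·x − 5.248·y = -1822.574102
det = -92.714·-5.248 − 15.818·46.072 = -242.203824
x = (3753.106938·-5.248 − 15.818·-1822.574102) / -242.203824 = -37.708620
y = (-92.714·-1822.574102 − 3753.106938·46.072) / -242.203824 = 16.246678
|P − Q| = √((-37.708620 − 43.170)² + (16.246678 − -8.376)²) = 84.543642

84.544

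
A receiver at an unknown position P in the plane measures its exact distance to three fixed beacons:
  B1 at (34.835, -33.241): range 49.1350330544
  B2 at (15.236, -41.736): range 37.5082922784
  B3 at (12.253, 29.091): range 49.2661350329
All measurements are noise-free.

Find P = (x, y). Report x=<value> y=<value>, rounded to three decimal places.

eq1: (x − 34.835)² + (y + 33.241)² = 49.1350330544²
eq2: (x − 15.236)² + (y + 41.736)² = 37.5082922784²
eq3: (x − 12.253)² + (y − 29.091)² = 49.2661350329²
eq1−eq3, eq1−eq2 (x²,y² cancel):
  -45.164·x + 124.664·y = -1334.919604
  -39.198·x − 16.990·y = 662.967570
det = -45.164·-16.990 − 124.664·-39.198 = 5653.915832
x = (-1334.919604·-16.990 − 124.664·662.967570) / 5653.915832 = -10.606438
y = (-45.164·662.967570 − -1334.919604·-39.198) / 5653.915832 = -14.550702

x=-10.606 y=-14.551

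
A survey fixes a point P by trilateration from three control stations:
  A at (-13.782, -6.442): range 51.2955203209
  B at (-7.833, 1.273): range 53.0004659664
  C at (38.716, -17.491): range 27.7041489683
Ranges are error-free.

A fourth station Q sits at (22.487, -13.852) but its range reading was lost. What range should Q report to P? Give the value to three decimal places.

27.223

eq1: (x + 13.782)² + (y + 6.442)² = 51.2955203209²
eq2: (x + 7.833)² + (y − 1.273)² = 53.0004659664²
eq3: (x − 38.716)² + (y + 17.491)² = 27.7041489683²
eq2−eq1, eq2−eq3 (x²,y² cancel):
  -11.898·x − 15.430·y = 346.285458
  93.098·x − 37.528·y = 3783.416842
det = -11.898·-37.528 − -15.430·93.098 = 1883.010284
x = (346.285458·-37.528 − -15.430·3783.416842) / 1883.010284 = 24.101154
y = (-11.898·3783.416842 − 346.285458·93.098) / 1883.010284 = -41.026636
|P − Q| = √((24.101154 − 22.487)² + (-41.026636 − -13.852)²) = 27.222533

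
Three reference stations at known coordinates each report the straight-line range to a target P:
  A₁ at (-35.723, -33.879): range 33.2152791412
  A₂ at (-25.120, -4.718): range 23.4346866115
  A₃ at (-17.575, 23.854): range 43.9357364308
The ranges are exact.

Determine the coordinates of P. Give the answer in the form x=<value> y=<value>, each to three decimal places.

eq1: (x + 35.723)² + (y + 33.879)² = 33.2152791412²
eq2: (x + 25.120)² + (y + 4.718)² = 23.4346866115²
eq3: (x + 17.575)² + (y − 23.854)² = 43.9357364308²
eq1−eq2, eq1−eq3 (x²,y² cancel):
  21.206·x + 58.322·y = -1216.575214
  36.296·x + 115.466·y = -2373.119596
det = 21.206·115.466 − 58.322·36.296 = 331.716684
x = (-1216.575214·115.466 − 58.322·-2373.119596) / 331.716684 = -6.234213
y = (21.206·-2373.119596 − -1216.575214·36.296) / 331.716684 = -18.592855

x=-6.234 y=-18.593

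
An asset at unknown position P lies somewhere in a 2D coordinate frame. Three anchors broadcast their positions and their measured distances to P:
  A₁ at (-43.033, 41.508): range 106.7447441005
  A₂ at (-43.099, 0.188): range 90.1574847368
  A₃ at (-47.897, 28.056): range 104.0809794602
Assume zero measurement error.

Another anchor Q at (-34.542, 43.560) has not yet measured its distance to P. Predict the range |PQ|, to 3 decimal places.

eq1: (x + 43.033)² + (y − 41.508)² = 106.7447441005²
eq2: (x + 43.099)² + (y − 0.188)² = 90.1574847368²
eq3: (x + 47.897)² + (y − 28.056)² = 104.0809794602²
eq1−eq2, eq1−eq3 (x²,y² cancel):
  -0.132·x − 82.640·y = 1548.874331
  -9.728·x − 26.904·y = 68.098700
det = -0.132·-26.904 − -82.640·-9.728 = -800.370592
x = (1548.874331·-26.904 − -82.640·68.098700) / -800.370592 = 45.033187
y = (-0.132·68.098700 − 1548.874331·-9.728) / -800.370592 = -18.814360
|P − Q| = √((45.033187 − -34.542)² + (-18.814360 − 43.560)²) = 101.107721

101.108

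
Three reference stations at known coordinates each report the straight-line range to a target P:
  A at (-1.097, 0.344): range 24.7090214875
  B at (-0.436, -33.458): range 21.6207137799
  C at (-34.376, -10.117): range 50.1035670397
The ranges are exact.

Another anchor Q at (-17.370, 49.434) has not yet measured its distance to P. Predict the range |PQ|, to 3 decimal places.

75.148

eq1: (x + 1.097)² + (y − 0.344)² = 24.7090214875²
eq2: (x + 0.436)² + (y + 33.458)² = 21.6207137799²
eq3: (x + 34.376)² + (y + 10.117)² = 50.1035670397²
eq1−eq3, eq1−eq2 (x²,y² cancel):
  -66.558·x − 20.922·y = -617.090367
  1.322·x − 67.604·y = 1261.386594
det = -66.558·-67.604 − -20.922·1.322 = 4527.245916
x = (-617.090367·-67.604 − -20.922·1261.386594) / 4527.245916 = 15.044137
y = (-66.558·1261.386594 − -617.090367·1.322) / 4527.245916 = -18.364272
|P − Q| = √((15.044137 − -17.370)² + (-18.364272 − 49.434)²) = 75.148400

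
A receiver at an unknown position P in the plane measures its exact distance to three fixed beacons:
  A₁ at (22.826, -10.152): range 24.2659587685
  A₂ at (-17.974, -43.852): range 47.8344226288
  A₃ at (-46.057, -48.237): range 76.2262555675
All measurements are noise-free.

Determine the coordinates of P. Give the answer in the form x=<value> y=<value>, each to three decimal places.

eq1: (x − 22.826)² + (y + 10.152)² = 24.2659587685²
eq2: (x + 17.974)² + (y + 43.852)² = 47.8344226288²
eq3: (x + 46.057)² + (y + 48.237)² = 76.2262555675²
eq1−eq2, eq1−eq3 (x²,y² cancel):
  -81.600·x − 67.400·y = -77.322033
  -137.766·x − 76.170·y = -1397.639245
det = -81.600·-76.170 − -67.400·-137.766 = -3069.956400
x = (-77.322033·-76.170 − -67.400·-1397.639245) / -3069.956400 = 28.766293
y = (-81.600·-1397.639245 − -77.322033·-137.766) / -3069.956400 = -33.679636

x=28.766 y=-33.680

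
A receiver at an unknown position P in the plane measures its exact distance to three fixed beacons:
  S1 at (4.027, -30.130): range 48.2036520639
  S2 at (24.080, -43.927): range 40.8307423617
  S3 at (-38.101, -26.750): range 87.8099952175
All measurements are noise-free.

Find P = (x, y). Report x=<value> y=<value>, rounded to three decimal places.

x=48.294 y=-11.051

eq1: (x − 4.027)² + (y + 30.130)² = 48.2036520639²
eq2: (x − 24.080)² + (y + 43.927)² = 40.8307423617²
eq3: (x + 38.101)² + (y + 26.750)² = 87.8099952175²
eq2−eq3, eq2−eq1 (x²,y² cancel):
  -124.362·x + 34.354·y = -6385.624766
  -40.106·x + 27.594·y = -2241.836650
det = -124.362·27.594 − 34.354·-40.106 = -2053.843504
x = (-6385.624766·27.594 − 34.354·-2241.836650) / -2053.843504 = 48.294270
y = (-124.362·-2241.836650 − -6385.624766·-40.106) / -2053.843504 = -11.051194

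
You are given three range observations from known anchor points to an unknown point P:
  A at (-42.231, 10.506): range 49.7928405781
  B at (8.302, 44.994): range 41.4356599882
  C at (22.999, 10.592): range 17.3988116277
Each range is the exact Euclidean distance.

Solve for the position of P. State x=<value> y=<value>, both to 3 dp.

eq1: (x + 42.231)² + (y − 10.506)² = 49.7928405781²
eq2: (x − 8.302)² + (y − 44.994)² = 41.4356599882²
eq3: (x − 22.999)² + (y − 10.592)² = 17.3988116277²
eq1−eq3, eq1−eq2 (x²,y² cancel):
  130.460·x + 0.172·y = 923.919395
  101.066·x + 68.976·y = 961.962897
det = 130.460·68.976 − 0.172·101.066 = 8981.225608
x = (923.919395·68.976 − 0.172·961.962897) / 8981.225608 = 7.077298
y = (130.460·961.962897 − 923.919395·101.066) / 8981.225608 = 3.576443

x=7.077 y=3.576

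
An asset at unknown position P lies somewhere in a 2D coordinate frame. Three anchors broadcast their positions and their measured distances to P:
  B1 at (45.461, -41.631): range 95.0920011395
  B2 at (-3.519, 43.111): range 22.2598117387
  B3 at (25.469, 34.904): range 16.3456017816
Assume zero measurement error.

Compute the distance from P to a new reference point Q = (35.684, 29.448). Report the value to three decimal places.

eq1: (x − 45.461)² + (y + 41.631)² = 95.0920011395²
eq2: (x + 3.519)² + (y − 43.111)² = 22.2598117387²
eq3: (x − 25.469)² + (y − 34.904)² = 16.3456017816²
eq1−eq2, eq1−eq3 (x²,y² cancel):
  -97.960·x + 169.484·y = 6618.088462
  -39.984·x + 153.070·y = 6842.426478
det = -97.960·153.070 − 169.484·-39.984 = -8218.088944
x = (6618.088462·153.070 − 169.484·6842.426478) / -8218.088944 = 17.844904
y = (-97.960·6842.426478 − 6618.088462·-39.984) / -8218.088944 = 49.362626
|P − Q| = √((17.844904 − 35.684)² + (49.362626 − 29.448)²) = 26.736224

26.736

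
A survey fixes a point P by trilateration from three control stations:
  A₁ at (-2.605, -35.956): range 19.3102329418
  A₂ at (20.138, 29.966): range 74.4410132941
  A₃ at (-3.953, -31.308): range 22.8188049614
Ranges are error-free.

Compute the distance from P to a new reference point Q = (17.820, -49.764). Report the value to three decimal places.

eq1: (x + 2.605)² + (y + 35.956)² = 19.3102329418²
eq2: (x − 20.138)² + (y − 29.966)² = 74.4410132941²
eq3: (x + 3.953)² + (y + 31.308)² = 22.8188049614²
eq3−eq2, eq3−eq1 (x²,y² cancel):
  48.182·x + 122.548·y = -4713.083473
  2.696·x − 9.296·y = 451.615652
det = 48.182·-9.296 − 122.548·2.696 = -778.289280
x = (-4713.083473·-9.296 − 122.548·451.615652) / -778.289280 = 14.816818
y = (48.182·451.615652 − -4713.083473·2.696) / -778.289280 = -44.284586
|P − Q| = √((14.816818 − 17.820)² + (-44.284586 − -49.764)²) = 6.248446

6.248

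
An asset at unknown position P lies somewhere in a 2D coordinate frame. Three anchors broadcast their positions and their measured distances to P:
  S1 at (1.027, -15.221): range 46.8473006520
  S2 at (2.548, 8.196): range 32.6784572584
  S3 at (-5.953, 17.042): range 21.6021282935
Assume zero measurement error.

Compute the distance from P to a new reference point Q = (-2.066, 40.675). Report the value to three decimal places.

30.811

eq1: (x − 1.027)² + (y + 15.221)² = 46.8473006520²
eq2: (x − 2.548)² + (y − 8.196)² = 32.6784572584²
eq3: (x + 5.953)² + (y − 17.042)² = 21.6021282935²
eq2−eq3, eq2−eq1 (x²,y² cancel):
  -17.002·x + 17.692·y = 853.430875
  -3.042·x − 46.834·y = -967.721160
det = -17.002·-46.834 − 17.692·-3.042 = 850.090732
x = (853.430875·-46.834 − 17.692·-967.721160) / 850.090732 = -26.877906
y = (-17.002·-967.721160 − 853.430875·-3.042) / 850.090732 = 22.408587
|P − Q| = √((-26.877906 − -2.066)² + (22.408587 − 40.675)²) = 30.810591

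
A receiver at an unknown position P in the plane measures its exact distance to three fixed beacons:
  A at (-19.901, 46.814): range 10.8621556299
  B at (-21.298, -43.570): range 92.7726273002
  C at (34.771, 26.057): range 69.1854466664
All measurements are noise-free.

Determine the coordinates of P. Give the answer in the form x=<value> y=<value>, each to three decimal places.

eq1: (x + 19.901)² + (y − 46.814)² = 10.8621556299²
eq2: (x + 21.298)² + (y + 43.570)² = 92.7726273002²
eq3: (x − 34.771)² + (y − 26.057)² = 69.1854466664²
eq2−eq1, eq2−eq3 (x²,y² cancel):
  2.794·x + 180.768·y = 8724.424644
  112.138·x + 139.254·y = 3356.174332
det = 2.794·139.254 − 180.768·112.138 = -19881.886308
x = (8724.424644·139.254 − 180.768·3356.174332) / -19881.886308 = -30.591771
y = (2.794·3356.174332 − 8724.424644·112.138) / -19881.886308 = 48.735938

x=-30.592 y=48.736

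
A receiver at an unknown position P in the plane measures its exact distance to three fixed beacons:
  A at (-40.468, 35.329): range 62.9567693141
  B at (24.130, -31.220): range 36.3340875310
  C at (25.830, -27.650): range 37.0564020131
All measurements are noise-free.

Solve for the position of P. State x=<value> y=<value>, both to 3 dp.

x=-10.428 y=-19.999

eq1: (x + 40.468)² + (y − 35.329)² = 62.9567693141²
eq2: (x − 24.130)² + (y + 31.220)² = 36.3340875310²
eq3: (x − 25.830)² + (y + 27.650)² = 37.0564020131²
eq1−eq2, eq1−eq3 (x²,y² cancel):
  129.196·x − 133.098·y = 1314.536921
  132.596·x − 125.958·y = 1136.292007
det = 129.196·-125.958 − -133.098·132.596 = 1374.992640
x = (1314.536921·-125.958 − -133.098·1136.292007) / 1374.992640 = -10.427872
y = (129.196·1136.292007 − 1314.536921·132.596) / 1374.992640 = -19.998620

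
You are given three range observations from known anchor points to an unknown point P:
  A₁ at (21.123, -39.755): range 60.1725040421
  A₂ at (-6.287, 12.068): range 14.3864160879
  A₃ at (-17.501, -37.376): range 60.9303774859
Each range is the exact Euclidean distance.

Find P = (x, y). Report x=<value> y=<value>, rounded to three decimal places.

x=6.521 y=18.619

eq1: (x − 21.123)² + (y + 39.755)² = 60.1725040421²
eq2: (x + 6.287)² + (y − 12.068)² = 14.3864160879²
eq3: (x + 17.501)² + (y + 37.376)² = 60.9303774859²
eq3−eq1, eq3−eq2 (x²,y² cancel):
  77.248·x − 4.758·y = 415.171435
  22.428·x + 98.888·y = 1987.454549
det = 77.248·98.888 − -4.758·22.428 = 7745.612648
x = (415.171435·98.888 − -4.758·1987.454549) / 7745.612648 = 6.521341
y = (77.248·1987.454549 − 415.171435·22.428) / 7745.612648 = 18.618982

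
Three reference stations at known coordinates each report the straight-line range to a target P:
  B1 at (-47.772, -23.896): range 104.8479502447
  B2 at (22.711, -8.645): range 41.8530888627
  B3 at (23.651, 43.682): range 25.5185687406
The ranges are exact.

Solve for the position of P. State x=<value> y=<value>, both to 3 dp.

eq1: (x + 47.772)² + (y + 23.896)² = 104.8479502447²
eq2: (x − 22.711)² + (y + 8.645)² = 41.8530888627²
eq3: (x − 23.651)² + (y − 43.682)² = 25.5185687406²
eq3−eq1, eq3−eq2 (x²,y² cancel):
  -142.846·x − 135.156·y = -9956.199445
  -1.880·x − 104.654·y = -2977.445076
det = -142.846·-104.654 − -135.156·-1.880 = 14695.312004
x = (-9956.199445·-104.654 − -135.156·-2977.445076) / 14695.312004 = 43.519765
y = (-142.846·-2977.445076 − -9956.199445·-1.880) / 14695.312004 = 27.668583

x=43.520 y=27.669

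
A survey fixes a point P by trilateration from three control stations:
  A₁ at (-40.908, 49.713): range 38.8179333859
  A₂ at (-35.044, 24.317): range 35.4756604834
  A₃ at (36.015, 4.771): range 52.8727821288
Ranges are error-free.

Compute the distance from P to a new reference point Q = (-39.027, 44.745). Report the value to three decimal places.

eq1: (x + 40.908)² + (y − 49.713)² = 38.8179333859²
eq2: (x + 35.044)² + (y − 24.317)² = 35.4756604834²
eq3: (x − 36.015)² + (y − 4.771)² = 52.8727821288²
eq3−eq2, eq3−eq1 (x²,y² cancel):
  -142.118·x + 39.092·y = 2036.564362
  -153.846·x + 89.884·y = 4113.703305
det = -142.118·89.884 − 39.092·-153.846 = -6759.986480
x = (2036.564362·89.884 − 39.092·4113.703305) / -6759.986480 = -3.290193
y = (-142.118·4113.703305 − 2036.564362·-153.846) / -6759.986480 = 40.135288
|P − Q| = √((-3.290193 − -39.027)² + (40.135288 − 44.745)²) = 36.032885

36.033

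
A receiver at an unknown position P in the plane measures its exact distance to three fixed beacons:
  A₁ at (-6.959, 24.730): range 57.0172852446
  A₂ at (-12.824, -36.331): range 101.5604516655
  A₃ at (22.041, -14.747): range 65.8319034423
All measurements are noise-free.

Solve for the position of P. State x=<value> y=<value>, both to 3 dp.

x=45.654 y=46.704

eq1: (x + 6.959)² + (y − 24.730)² = 57.0172852446²
eq2: (x + 12.824)² + (y + 36.331)² = 101.5604516655²
eq3: (x − 22.041)² + (y + 14.747)² = 65.8319034423²
eq1−eq3, eq1−eq2 (x²,y² cancel):
  58.000·x − 78.954·y = -1039.589585
  -11.730·x − 122.122·y = -6239.158570
det = 58.000·-122.122 − -78.954·-11.730 = -8009.206420
x = (-1039.589585·-122.122 − -78.954·-6239.158570) / -8009.206420 = 45.653682
y = (58.000·-6239.158570 − -1039.589585·-11.730) / -8009.206420 = 46.704450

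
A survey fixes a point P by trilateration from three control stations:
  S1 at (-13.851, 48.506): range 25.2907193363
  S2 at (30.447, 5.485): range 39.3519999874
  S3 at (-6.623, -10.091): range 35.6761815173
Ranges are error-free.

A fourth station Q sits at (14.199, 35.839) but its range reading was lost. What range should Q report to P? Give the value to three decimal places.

20.497

eq1: (x + 13.851)² + (y − 48.506)² = 25.2907193363²
eq2: (x − 30.447)² + (y − 5.485)² = 39.3519999874²
eq3: (x + 6.623)² + (y + 10.091)² = 35.6761815173²
eq3−eq1, eq3−eq2 (x²,y² cancel):
  -14.456·x + 117.194·y = 3032.159270
  74.140·x + 31.152·y = 535.622649
det = -14.456·31.152 − 117.194·74.140 = -9139.096472
x = (3032.159270·31.152 − 117.194·535.622649) / -9139.096472 = -3.467089
y = (-14.456·535.622649 − 3032.159270·74.140) / -9139.096472 = 25.445322
|P − Q| = √((-3.467089 − 14.199)² + (25.445322 − 35.839)²) = 20.496811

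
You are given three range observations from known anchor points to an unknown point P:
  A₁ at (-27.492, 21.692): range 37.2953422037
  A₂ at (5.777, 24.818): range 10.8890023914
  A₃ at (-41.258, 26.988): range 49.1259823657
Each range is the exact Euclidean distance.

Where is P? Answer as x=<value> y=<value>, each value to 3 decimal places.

eq1: (x + 27.492)² + (y − 21.692)² = 37.2953422037²
eq2: (x − 5.777)² + (y − 24.818)² = 10.8890023914²
eq3: (x + 41.258)² + (y − 26.988)² = 49.1259823657²
eq2−eq1, eq2−eq3 (x²,y² cancel):
  -66.538·x − 6.252·y = -695.326102
  -94.070·x + 4.340·y = -513.523915
det = -66.538·4.340 − -6.252·-94.070 = -876.900560
x = (-695.326102·4.340 − -6.252·-513.523915) / -876.900560 = 7.102592
y = (-66.538·-513.523915 − -695.326102·-94.070) / -876.900560 = 35.626015

x=7.103 y=35.626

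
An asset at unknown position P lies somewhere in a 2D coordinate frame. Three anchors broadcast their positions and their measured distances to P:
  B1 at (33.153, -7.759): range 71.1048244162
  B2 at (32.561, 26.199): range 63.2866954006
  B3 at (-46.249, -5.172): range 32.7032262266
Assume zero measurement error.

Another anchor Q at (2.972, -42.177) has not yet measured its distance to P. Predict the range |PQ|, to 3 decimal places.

73.866

eq1: (x − 33.153)² + (y + 7.759)² = 71.1048244162²
eq2: (x − 32.561)² + (y − 26.199)² = 63.2866954006²
eq3: (x + 46.249)² + (y + 5.172)² = 32.7032262266²
eq3−eq1, eq3−eq2 (x²,y² cancel):
  158.804·x − 5.174·y = -4992.791145
  157.620·x + 62.742·y = -3354.818072
det = 158.804·62.742 − -5.174·157.620 = 10779.206448
x = (-4992.791145·62.742 − -5.174·-3354.818072) / 10779.206448 = -30.671602
y = (158.804·-3354.818072 − -4992.791145·157.620) / 10779.206448 = 23.582924
|P − Q| = √((-30.671602 − 2.972)² + (23.582924 − -42.177)²) = 73.866499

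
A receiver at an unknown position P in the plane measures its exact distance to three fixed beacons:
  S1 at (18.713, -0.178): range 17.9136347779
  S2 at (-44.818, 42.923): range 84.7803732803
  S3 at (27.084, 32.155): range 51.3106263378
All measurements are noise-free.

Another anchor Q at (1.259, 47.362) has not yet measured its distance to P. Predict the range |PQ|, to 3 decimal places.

66.309

eq1: (x − 18.713)² + (y + 0.178)² = 17.9136347779²
eq2: (x + 44.818)² + (y − 42.923)² = 84.7803732803²
eq3: (x − 27.084)² + (y − 32.155)² = 51.3106263378²
eq3−eq2, eq3−eq1 (x²,y² cancel):
  -143.804·x + 21.536·y = -2471.381346
  -16.742·x − 64.666·y = 894.603036
det = -143.804·-64.666 − 21.536·-16.742 = 9659.785176
x = (-2471.381346·-64.666 − 21.536·894.603036) / 9659.785176 = 14.549824
y = (-143.804·894.603036 − -2471.381346·-16.742) / 9659.785176 = -17.601153
|P − Q| = √((14.549824 − 1.259)² + (-17.601153 − 47.362)²) = 66.308803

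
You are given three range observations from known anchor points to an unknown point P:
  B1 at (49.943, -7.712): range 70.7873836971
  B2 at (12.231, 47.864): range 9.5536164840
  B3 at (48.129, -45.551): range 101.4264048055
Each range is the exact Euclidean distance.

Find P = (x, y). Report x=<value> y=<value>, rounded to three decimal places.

eq1: (x − 49.943)² + (y + 7.712)² = 70.7873836971²
eq2: (x − 12.231)² + (y − 47.864)² = 9.5536164840²
eq3: (x − 48.129)² + (y + 45.551)² = 101.4264048055²
eq2−eq1, eq2−eq3 (x²,y² cancel):
  75.424·x − 111.152·y = -4806.363767
  71.796·x − 186.830·y = -8245.309619
det = 75.424·-186.830 − -111.152·71.796 = -6111.196928
x = (-4806.363767·-186.830 − -111.152·-8245.309619) / -6111.196928 = 3.028819
y = (75.424·-8245.309619 − -4806.363767·71.796) / -6111.196928 = 45.296616

x=3.029 y=45.297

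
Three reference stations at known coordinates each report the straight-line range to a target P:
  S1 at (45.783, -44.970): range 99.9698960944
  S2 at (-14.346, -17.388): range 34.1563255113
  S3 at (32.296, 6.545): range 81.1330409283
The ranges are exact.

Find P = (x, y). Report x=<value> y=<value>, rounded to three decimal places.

x=-47.386 y=-8.729

eq1: (x − 45.783)² + (y + 44.970)² = 99.9698960944²
eq2: (x + 14.346)² + (y + 17.388)² = 34.1563255113²
eq3: (x − 32.296)² + (y − 6.545)² = 81.1330409283²
eq3−eq2, eq3−eq1 (x²,y² cancel):
  -93.284·x − 47.866·y = 4838.197377
  26.974·x − 103.030·y = -378.894447
det = -93.284·-103.030 − -47.866·26.974 = 10902.188004
x = (4838.197377·-103.030 − -47.866·-378.894447) / 10902.188004 = -47.386418
y = (-93.284·-378.894447 − 4838.197377·26.974) / 10902.188004 = -8.728592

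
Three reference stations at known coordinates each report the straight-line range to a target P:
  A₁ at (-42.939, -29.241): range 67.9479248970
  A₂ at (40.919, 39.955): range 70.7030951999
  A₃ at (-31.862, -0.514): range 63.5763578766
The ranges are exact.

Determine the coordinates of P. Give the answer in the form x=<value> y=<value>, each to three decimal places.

eq1: (x + 42.939)² + (y + 29.241)² = 67.9479248970²
eq2: (x − 40.919)² + (y − 39.955)² = 70.7030951999²
eq3: (x + 31.862)² + (y + 0.514)² = 63.5763578766²
eq2−eq1, eq2−eq3 (x²,y² cancel):
  -167.716·x − 138.392·y = -189.965611
  -145.562·x − 80.938·y = -1298.340956
det = -167.716·-80.938 − -138.392·-145.562 = -6570.018696
x = (-189.965611·-80.938 − -138.392·-1298.340956) / -6570.018696 = 25.008234
y = (-167.716·-1298.340956 − -189.965611·-145.562) / -6570.018696 = -28.934587

x=25.008 y=-28.935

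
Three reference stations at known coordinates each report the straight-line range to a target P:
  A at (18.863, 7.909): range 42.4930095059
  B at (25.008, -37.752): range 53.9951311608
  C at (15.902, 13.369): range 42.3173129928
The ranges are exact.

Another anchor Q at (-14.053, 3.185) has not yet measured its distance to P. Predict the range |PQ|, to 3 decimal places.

eq1: (x − 18.863)² + (y − 7.909)² = 42.4930095059²
eq2: (x − 25.008)² + (y + 37.752)² = 53.9951311608²
eq3: (x − 15.902)² + (y − 13.369)² = 42.3173129928²
eq1−eq3, eq1−eq2 (x²,y² cancel):
  -5.922·x + 10.920·y = 28.139593
  12.290·x − 91.322·y = 522.430186
det = -5.922·-91.322 − 10.920·12.290 = 406.602084
x = (28.139593·-91.322 − 10.920·522.430186) / 406.602084 = -20.350859
y = (-5.922·522.430186 − 28.139593·12.290) / 406.602084 = -8.459541
|P − Q| = √((-20.350859 − -14.053)² + (-8.459541 − 3.185)²) = 13.238518

13.239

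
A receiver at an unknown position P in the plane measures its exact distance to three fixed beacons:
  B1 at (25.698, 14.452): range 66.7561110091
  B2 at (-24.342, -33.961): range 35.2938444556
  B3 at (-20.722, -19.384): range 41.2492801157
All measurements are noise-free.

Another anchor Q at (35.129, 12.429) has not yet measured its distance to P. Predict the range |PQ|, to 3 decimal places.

68.102

eq1: (x − 25.698)² + (y − 14.452)² = 66.7561110091²
eq2: (x + 24.342)² + (y + 33.961)² = 35.2938444556²
eq3: (x + 20.722)² + (y + 19.384)² = 41.2492801157²
eq3−eq1, eq3−eq2 (x²,y² cancel):
  92.840·x + 67.672·y = -2690.768479
  -7.240·x − 29.154·y = 1396.589399
det = 92.840·-29.154 − 67.672·-7.240 = -2216.712080
x = (-2690.768479·-29.154 − 67.672·1396.589399) / -2216.712080 = 7.246468
y = (92.840·1396.589399 − -2690.768479·-7.240) / -2216.712080 = -49.703431
|P − Q| = √((7.246468 − 35.129)² + (-49.703431 − 12.429)²) = 68.101942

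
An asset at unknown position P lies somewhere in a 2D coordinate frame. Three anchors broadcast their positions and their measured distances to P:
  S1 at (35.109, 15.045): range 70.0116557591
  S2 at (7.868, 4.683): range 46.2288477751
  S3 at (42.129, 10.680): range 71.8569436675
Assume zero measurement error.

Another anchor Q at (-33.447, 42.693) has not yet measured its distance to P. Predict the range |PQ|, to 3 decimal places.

83.100

eq1: (x − 35.109)² + (y − 15.045)² = 70.0116557591²
eq2: (x − 7.868)² + (y − 4.683)² = 46.2288477751²
eq3: (x − 42.129)² + (y − 10.680)² = 71.8569436675²
eq3−eq2, eq3−eq1 (x²,y² cancel):
  -68.522·x − 11.994·y = 1221.234859
  -14.040·x + 8.730·y = -168.132724
det = -68.522·8.730 − -11.994·-14.040 = -766.592820
x = (1221.234859·8.730 − -11.994·-168.132724) / -766.592820 = -11.276908
y = (-68.522·-168.132724 − 1221.234859·-14.040) / -766.592820 = -37.395247
|P − Q| = √((-11.276908 − -33.447)² + (-37.395247 − 42.693)²) = 83.100182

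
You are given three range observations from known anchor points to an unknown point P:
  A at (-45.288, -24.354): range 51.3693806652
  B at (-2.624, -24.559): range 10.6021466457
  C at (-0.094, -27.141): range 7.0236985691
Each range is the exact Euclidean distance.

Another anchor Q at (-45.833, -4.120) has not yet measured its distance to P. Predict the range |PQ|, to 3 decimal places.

58.156

eq1: (x + 45.288)² + (y + 24.354)² = 51.3693806652²
eq2: (x + 2.624)² + (y + 24.559)² = 10.6021466457²
eq3: (x + 0.094)² + (y + 27.141)² = 7.0236985691²
eq3−eq2, eq3−eq1 (x²,y² cancel):
  -5.060·x + 5.164·y = -189.686032
  -90.388·x + 5.574·y = -682.003385
det = -5.060·5.574 − 5.164·-90.388 = 438.559192
x = (-189.686032·5.574 − 5.164·-682.003385) / 438.559192 = 5.619665
y = (-5.060·-682.003385 − -189.686032·-90.388) / 438.559192 = -31.225896
|P − Q| = √((5.619665 − -45.833)² + (-31.225896 − -4.120)²) = 58.155879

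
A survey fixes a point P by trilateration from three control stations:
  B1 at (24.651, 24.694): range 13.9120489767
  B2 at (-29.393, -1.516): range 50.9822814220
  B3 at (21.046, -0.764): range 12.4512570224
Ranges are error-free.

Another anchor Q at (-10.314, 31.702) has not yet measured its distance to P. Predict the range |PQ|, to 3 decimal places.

eq1: (x − 24.651)² + (y − 24.694)² = 13.9120489767²
eq2: (x + 29.393)² + (y + 1.516)² = 50.9822814220²
eq3: (x − 21.046)² + (y + 0.764)² = 12.4512570224²
eq1−eq2, eq1−eq3 (x²,y² cancel):
  -108.088·x − 52.420·y = -2756.866644
  -7.210·x − 50.916·y = -735.436320
det = -108.088·-50.916 − -52.420·-7.210 = 5125.460408
x = (-2756.866644·-50.916 − -52.420·-735.436320) / 5125.460408 = 19.864957
y = (-108.088·-735.436320 − -2756.866644·-7.210) / 5125.460408 = 11.631118
|P − Q| = √((19.864957 − -10.314)² + (11.631118 − 31.702)²) = 36.243755

36.244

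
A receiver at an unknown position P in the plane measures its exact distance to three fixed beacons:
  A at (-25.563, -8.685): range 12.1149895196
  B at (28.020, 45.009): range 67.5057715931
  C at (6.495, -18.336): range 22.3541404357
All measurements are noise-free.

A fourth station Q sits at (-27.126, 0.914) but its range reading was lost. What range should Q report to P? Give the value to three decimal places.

16.459

eq1: (x + 25.563)² + (y + 8.685)² = 12.1149895196²
eq2: (x − 28.020)² + (y − 45.009)² = 67.5057715931²
eq3: (x − 6.495)² + (y + 18.336)² = 22.3541404357²
eq1−eq3, eq1−eq2 (x²,y² cancel):
  64.116·x − 19.302·y = -703.436897
  107.166·x + 107.388·y = -2328.221940
det = 64.116·107.388 − -19.302·107.166 = 8953.807140
x = (-703.436897·107.388 − -19.302·-2328.221940) / 8953.807140 = -13.455731
y = (64.116·-2328.221940 − -703.436897·107.166) / 8953.807140 = -8.252552
|P − Q| = √((-13.455731 − -27.126)² + (-8.252552 − 0.914)²) = 16.459099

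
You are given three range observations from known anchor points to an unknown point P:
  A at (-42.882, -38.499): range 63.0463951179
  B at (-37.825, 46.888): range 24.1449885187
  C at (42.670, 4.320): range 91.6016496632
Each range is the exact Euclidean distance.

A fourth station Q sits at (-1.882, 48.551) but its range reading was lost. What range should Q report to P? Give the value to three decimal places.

eq1: (x + 42.882)² + (y + 38.499)² = 63.0463951179²
eq2: (x + 37.825)² + (y − 46.888)² = 24.1449885187²
eq3: (x − 42.670)² + (y − 4.320)² = 91.6016496632²
eq2−eq3, eq2−eq1 (x²,y² cancel):
  160.990·x − 85.136·y = -9597.705619
  -10.114·x − 170.774·y = -3700.043711
det = 160.990·-170.774 − -85.136·-10.114 = -28353.971764
x = (-9597.705619·-170.774 − -85.136·-3700.043711) / -28353.971764 = -46.696515
y = (160.990·-3700.043711 − -9597.705619·-10.114) / -28353.971764 = 24.431894
|P − Q| = √((-46.696515 − -1.882)² + (24.431894 − 48.551)²) = 50.892750

50.893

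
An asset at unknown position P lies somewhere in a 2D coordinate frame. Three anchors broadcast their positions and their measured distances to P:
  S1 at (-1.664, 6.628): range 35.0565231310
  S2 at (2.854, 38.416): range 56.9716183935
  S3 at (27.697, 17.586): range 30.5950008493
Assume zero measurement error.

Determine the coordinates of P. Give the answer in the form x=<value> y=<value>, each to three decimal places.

x=27.378 y=-13.007

eq1: (x + 1.664)² + (y − 6.628)² = 35.0565231310²
eq2: (x − 2.854)² + (y − 38.416)² = 56.9716183935²
eq3: (x − 27.697)² + (y − 17.586)² = 30.5950008493²
eq1−eq3, eq1−eq2 (x²,y² cancel):
  58.722·x + 21.916·y = 1322.597662
  9.036·x + 63.576·y = -579.570396
det = 58.722·63.576 − 21.916·9.036 = 3535.276896
x = (1322.597662·63.576 − 21.916·-579.570396) / 3535.276896 = 27.377582
y = (58.722·-579.570396 − 1322.597662·9.036) / 3535.276896 = -13.007333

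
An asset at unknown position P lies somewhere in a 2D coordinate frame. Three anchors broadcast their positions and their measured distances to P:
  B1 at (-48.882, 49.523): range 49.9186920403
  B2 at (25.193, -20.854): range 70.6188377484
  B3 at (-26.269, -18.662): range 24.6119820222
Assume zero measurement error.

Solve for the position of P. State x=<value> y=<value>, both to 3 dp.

x=-42.263 y=0.045

eq1: (x + 48.882)² + (y − 49.523)² = 49.9186920403²
eq2: (x − 25.193)² + (y + 20.854)² = 70.6188377484²
eq3: (x + 26.269)² + (y + 18.662)² = 24.6119820222²
eq2−eq1, eq2−eq3 (x²,y² cancel):
  -148.150·x + 140.754·y = 6267.545318
  -102.924·x + 4.384·y = 4350.024626
det = -148.150·4.384 − 140.754·-102.924 = 13837.475096
x = (6267.545318·4.384 − 140.754·4350.024626) / 13837.475096 = -42.262511
y = (-148.150·4350.024626 − 6267.545318·-102.924) / 13837.475096 = 0.045145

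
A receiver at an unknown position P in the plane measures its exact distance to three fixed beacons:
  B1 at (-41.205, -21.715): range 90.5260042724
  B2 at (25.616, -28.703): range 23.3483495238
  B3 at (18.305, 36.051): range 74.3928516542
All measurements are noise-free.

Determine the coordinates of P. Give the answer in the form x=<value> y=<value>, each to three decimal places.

x=48.755 y=-31.825

eq1: (x + 41.205)² + (y + 21.715)² = 90.5260042724²
eq2: (x − 25.616)² + (y + 28.703)² = 23.3483495238²
eq3: (x − 18.305)² + (y − 36.051)² = 74.3928516542²
eq2−eq1, eq2−eq3 (x²,y² cancel):
  -133.642·x + 13.976·y = -6960.460439
  -14.622·x + 129.508·y = -4834.444991
det = -133.642·129.508 − 13.976·-14.622 = -17103.351064
x = (-6960.460439·129.508 − 13.976·-4834.444991) / -17103.351064 = 48.754721
y = (-133.642·-4834.444991 − -6960.460439·-14.622) / -17103.351064 = -31.824702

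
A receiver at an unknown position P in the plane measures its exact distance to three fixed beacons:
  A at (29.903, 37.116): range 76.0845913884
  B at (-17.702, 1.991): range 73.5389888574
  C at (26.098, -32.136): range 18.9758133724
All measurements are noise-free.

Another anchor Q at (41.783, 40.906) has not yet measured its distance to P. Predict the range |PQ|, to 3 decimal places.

78.545

eq1: (x − 29.903)² + (y − 37.116)² = 76.0845913884²
eq2: (x + 17.702)² + (y − 1.991)² = 73.5389888574²
eq3: (x − 26.098)² + (y + 32.136)² = 18.9758133724²
eq3−eq2, eq3−eq1 (x²,y² cancel):
  -87.600·x + 68.254·y = -6444.404604
  7.610·x + 138.504·y = -4870.824789
det = -87.600·138.504 − 68.254·7.610 = -12652.363340
x = (-6444.404604·138.504 − 68.254·-4870.824789) / -12652.363340 = 44.270191
y = (-87.600·-4870.824789 − -6444.404604·7.610) / -12652.363340 = -37.599787
|P − Q| = √((44.270191 − 41.783)² + (-37.599787 − 40.906)²) = 78.545177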